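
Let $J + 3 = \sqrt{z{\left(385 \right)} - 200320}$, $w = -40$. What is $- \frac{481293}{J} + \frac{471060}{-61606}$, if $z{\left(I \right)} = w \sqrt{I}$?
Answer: $- \frac{235530}{30803} + \frac{481293}{3 - i \sqrt{200320 + 40 \sqrt{385}}} \approx -0.46692 + 1073.2 i$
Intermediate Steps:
$z{\left(I \right)} = - 40 \sqrt{I}$
$J = -3 + \sqrt{-200320 - 40 \sqrt{385}}$ ($J = -3 + \sqrt{- 40 \sqrt{385} - 200320} = -3 + \sqrt{-200320 - 40 \sqrt{385}} \approx -3.0 + 448.45 i$)
$- \frac{481293}{J} + \frac{471060}{-61606} = - \frac{481293}{-3 + 2 i \sqrt{50080 + 10 \sqrt{385}}} + \frac{471060}{-61606} = - \frac{481293}{-3 + 2 i \sqrt{50080 + 10 \sqrt{385}}} + 471060 \left(- \frac{1}{61606}\right) = - \frac{481293}{-3 + 2 i \sqrt{50080 + 10 \sqrt{385}}} - \frac{235530}{30803} = - \frac{235530}{30803} - \frac{481293}{-3 + 2 i \sqrt{50080 + 10 \sqrt{385}}}$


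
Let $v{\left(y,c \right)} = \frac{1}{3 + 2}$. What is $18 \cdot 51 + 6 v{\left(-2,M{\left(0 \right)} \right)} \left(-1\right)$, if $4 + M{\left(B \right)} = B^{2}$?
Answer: $\frac{4584}{5} \approx 916.8$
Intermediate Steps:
$M{\left(B \right)} = -4 + B^{2}$
$v{\left(y,c \right)} = \frac{1}{5}$
$18 \cdot 51 + 6 v{\left(-2,M{\left(0 \right)} \right)} \left(-1\right) = 18 \cdot 51 + 6 \cdot \frac{1}{5} \left(-1\right) = 918 + \frac{6}{5} \left(-1\right) = 918 - \frac{6}{5} = \frac{4584}{5}$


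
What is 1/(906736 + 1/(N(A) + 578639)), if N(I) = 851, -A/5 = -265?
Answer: 579490/525444444641 ≈ 1.1029e-6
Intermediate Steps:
A = 1325 (A = -5*(-265) = 1325)
1/(906736 + 1/(N(A) + 578639)) = 1/(906736 + 1/(851 + 578639)) = 1/(906736 + 1/579490) = 1/(525444444641/579490) = 579490/525444444641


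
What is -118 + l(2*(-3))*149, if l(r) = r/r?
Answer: 31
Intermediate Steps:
l(r) = 1
-118 + l(2*(-3))*149 = -118 + 1*149 = -118 + 149 = 31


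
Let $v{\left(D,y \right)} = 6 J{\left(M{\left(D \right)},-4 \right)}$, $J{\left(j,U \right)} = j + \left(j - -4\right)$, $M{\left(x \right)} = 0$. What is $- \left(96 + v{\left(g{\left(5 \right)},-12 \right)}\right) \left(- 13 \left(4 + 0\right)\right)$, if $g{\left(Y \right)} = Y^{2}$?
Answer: $6240$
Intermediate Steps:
$J{\left(j,U \right)} = 4 + 2 j$ ($J{\left(j,U \right)} = j + \left(j + 4\right) = j + \left(4 + j\right) = 4 + 2 j$)
$v{\left(D,y \right)} = 24$ ($v{\left(D,y \right)} = 6 \left(4 + 2 \cdot 0\right) = 6 \left(4 + 0\right) = 6 \cdot 4 = 24$)
$- \left(96 + v{\left(g{\left(5 \right)},-12 \right)}\right) \left(- 13 \left(4 + 0\right)\right) = - \left(96 + 24\right) \left(- 13 \left(4 + 0\right)\right) = - 120 \left(\left(-13\right) 4\right) = - 120 \left(-52\right) = \left(-1\right) \left(-6240\right) = 6240$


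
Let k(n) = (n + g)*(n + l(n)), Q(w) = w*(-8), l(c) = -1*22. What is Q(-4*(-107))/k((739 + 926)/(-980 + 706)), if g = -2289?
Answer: -257060224/4837750743 ≈ -0.053136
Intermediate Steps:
l(c) = -22
Q(w) = -8*w
k(n) = (-2289 + n)*(-22 + n) (k(n) = (n - 2289)*(n - 22) = (-2289 + n)*(-22 + n))
Q(-4*(-107))/k((739 + 926)/(-980 + 706)) = (-(-32)*(-107))/(50358 + ((739 + 926)/(-980 + 706))**2 - 2311*(739 + 926)/(-980 + 706)) = (-8*428)/(50358 + (1665/(-274))**2 - 3847815/(-274)) = -3424/(50358 + (1665*(-1/274))**2 - 3847815*(-1)/274) = -3424/(50358 + (-1665/274)**2 - 2311*(-1665/274)) = -3424/(50358 + 2772225/75076 + 3847815/274) = -3424/4837750743/75076 = -3424*75076/4837750743 = -257060224/4837750743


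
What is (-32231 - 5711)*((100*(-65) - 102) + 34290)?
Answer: -1050538096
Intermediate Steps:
(-32231 - 5711)*((100*(-65) - 102) + 34290) = -37942*((-6500 - 102) + 34290) = -37942*(-6602 + 34290) = -37942*27688 = -1050538096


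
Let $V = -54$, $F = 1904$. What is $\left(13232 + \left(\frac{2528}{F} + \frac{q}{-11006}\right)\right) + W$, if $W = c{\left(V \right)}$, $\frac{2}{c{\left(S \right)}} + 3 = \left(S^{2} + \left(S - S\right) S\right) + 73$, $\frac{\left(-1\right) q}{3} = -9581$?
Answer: $\frac{25871383398961}{1955403002} \approx 13231.0$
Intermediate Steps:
$q = 28743$ ($q = \left(-3\right) \left(-9581\right) = 28743$)
$c{\left(S \right)} = \frac{2}{70 + S^{2}}$ ($c{\left(S \right)} = \frac{2}{-3 + \left(\left(S^{2} + \left(S - S\right) S\right) + 73\right)} = \frac{2}{-3 + \left(\left(S^{2} + 0 S\right) + 73\right)} = \frac{2}{-3 + \left(\left(S^{2} + 0\right) + 73\right)} = \frac{2}{-3 + \left(S^{2} + 73\right)} = \frac{2}{-3 + \left(73 + S^{2}\right)} = \frac{2}{70 + S^{2}}$)
$W = \frac{1}{1493}$ ($W = \frac{2}{70 + \left(-54\right)^{2}} = \frac{2}{70 + 2916} = \frac{2}{2986} = 2 \cdot \frac{1}{2986} = \frac{1}{1493} \approx 0.00066979$)
$\left(13232 + \left(\frac{2528}{F} + \frac{q}{-11006}\right)\right) + W = \left(13232 + \left(\frac{2528}{1904} + \frac{28743}{-11006}\right)\right) + \frac{1}{1493} = \left(13232 + \left(2528 \cdot \frac{1}{1904} + 28743 \left(- \frac{1}{11006}\right)\right)\right) + \frac{1}{1493} = \left(13232 + \left(\frac{158}{119} - \frac{28743}{11006}\right)\right) + \frac{1}{1493} = \left(13232 - \frac{1681469}{1309714}\right) + \frac{1}{1493} = \frac{17328454179}{1309714} + \frac{1}{1493} = \frac{25871383398961}{1955403002}$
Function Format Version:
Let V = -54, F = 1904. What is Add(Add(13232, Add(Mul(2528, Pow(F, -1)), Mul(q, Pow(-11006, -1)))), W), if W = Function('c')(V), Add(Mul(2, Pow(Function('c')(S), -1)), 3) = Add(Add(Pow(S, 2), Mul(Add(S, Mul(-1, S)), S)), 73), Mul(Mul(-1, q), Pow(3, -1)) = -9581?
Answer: Rational(25871383398961, 1955403002) ≈ 13231.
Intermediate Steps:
q = 28743 (q = Mul(-3, -9581) = 28743)
Function('c')(S) = Mul(2, Pow(Add(70, Pow(S, 2)), -1)) (Function('c')(S) = Mul(2, Pow(Add(-3, Add(Add(Pow(S, 2), Mul(Add(S, Mul(-1, S)), S)), 73)), -1)) = Mul(2, Pow(Add(-3, Add(Add(Pow(S, 2), Mul(0, S)), 73)), -1)) = Mul(2, Pow(Add(-3, Add(Add(Pow(S, 2), 0), 73)), -1)) = Mul(2, Pow(Add(-3, Add(Pow(S, 2), 73)), -1)) = Mul(2, Pow(Add(-3, Add(73, Pow(S, 2))), -1)) = Mul(2, Pow(Add(70, Pow(S, 2)), -1)))
W = Rational(1, 1493) (W = Mul(2, Pow(Add(70, Pow(-54, 2)), -1)) = Mul(2, Pow(Add(70, 2916), -1)) = Mul(2, Pow(2986, -1)) = Mul(2, Rational(1, 2986)) = Rational(1, 1493) ≈ 0.00066979)
Add(Add(13232, Add(Mul(2528, Pow(F, -1)), Mul(q, Pow(-11006, -1)))), W) = Add(Add(13232, Add(Mul(2528, Pow(1904, -1)), Mul(28743, Pow(-11006, -1)))), Rational(1, 1493)) = Add(Add(13232, Add(Mul(2528, Rational(1, 1904)), Mul(28743, Rational(-1, 11006)))), Rational(1, 1493)) = Add(Add(13232, Add(Rational(158, 119), Rational(-28743, 11006))), Rational(1, 1493)) = Add(Add(13232, Rational(-1681469, 1309714)), Rational(1, 1493)) = Add(Rational(17328454179, 1309714), Rational(1, 1493)) = Rational(25871383398961, 1955403002)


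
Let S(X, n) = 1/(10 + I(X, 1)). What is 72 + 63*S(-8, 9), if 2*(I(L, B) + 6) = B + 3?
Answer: 165/2 ≈ 82.500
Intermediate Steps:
I(L, B) = -9/2 + B/2 (I(L, B) = -6 + (B + 3)/2 = -6 + (3 + B)/2 = -6 + (3/2 + B/2) = -9/2 + B/2)
S(X, n) = ⅙ (S(X, n) = 1/(10 + (-9/2 + (½)*1)) = 1/(10 + (-9/2 + ½)) = 1/(10 - 4) = 1/6 = ⅙)
72 + 63*S(-8, 9) = 72 + 63*(⅙) = 72 + 21/2 = 165/2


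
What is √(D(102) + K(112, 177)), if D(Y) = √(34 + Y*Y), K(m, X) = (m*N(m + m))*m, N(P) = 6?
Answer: √(75264 + √10438) ≈ 274.53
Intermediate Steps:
K(m, X) = 6*m² (K(m, X) = (m*6)*m = (6*m)*m = 6*m²)
D(Y) = √(34 + Y²)
√(D(102) + K(112, 177)) = √(√(34 + 102²) + 6*112²) = √(√(34 + 10404) + 6*12544) = √(√10438 + 75264) = √(75264 + √10438)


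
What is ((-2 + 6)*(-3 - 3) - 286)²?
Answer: 96100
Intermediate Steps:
((-2 + 6)*(-3 - 3) - 286)² = (4*(-6) - 286)² = (-24 - 286)² = (-310)² = 96100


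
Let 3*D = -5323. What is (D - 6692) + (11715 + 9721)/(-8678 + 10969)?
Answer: -58124801/6873 ≈ -8457.0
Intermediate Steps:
D = -5323/3 (D = (1/3)*(-5323) = -5323/3 ≈ -1774.3)
(D - 6692) + (11715 + 9721)/(-8678 + 10969) = (-5323/3 - 6692) + (11715 + 9721)/(-8678 + 10969) = -25399/3 + 21436/2291 = -58124801/6873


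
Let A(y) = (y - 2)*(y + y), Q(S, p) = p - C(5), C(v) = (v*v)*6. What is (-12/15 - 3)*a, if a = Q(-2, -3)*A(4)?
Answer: 46512/5 ≈ 9302.4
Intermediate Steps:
C(v) = 6*v² (C(v) = v²*6 = 6*v²)
Q(S, p) = -150 + p (Q(S, p) = p - 6*5² = p - 6*25 = p - 1*150 = p - 150 = -150 + p)
A(y) = 2*y*(-2 + y) (A(y) = (-2 + y)*(2*y) = 2*y*(-2 + y))
a = -2448 (a = (-150 - 3)*(2*4*(-2 + 4)) = -306*4*2 = -153*16 = -2448)
(-12/15 - 3)*a = (-12/15 - 3)*(-2448) = (-12*1/15 - 3)*(-2448) = (-⅘ - 3)*(-2448) = -19/5*(-2448) = 46512/5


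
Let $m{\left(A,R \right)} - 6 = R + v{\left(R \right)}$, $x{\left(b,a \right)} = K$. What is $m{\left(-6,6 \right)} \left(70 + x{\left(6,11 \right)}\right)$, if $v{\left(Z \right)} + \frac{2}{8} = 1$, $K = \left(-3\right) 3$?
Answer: $\frac{3111}{4} \approx 777.75$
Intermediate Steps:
$K = -9$
$x{\left(b,a \right)} = -9$
$v{\left(Z \right)} = \frac{3}{4}$ ($v{\left(Z \right)} = - \frac{1}{4} + 1 = \frac{3}{4}$)
$m{\left(A,R \right)} = \frac{27}{4} + R$ ($m{\left(A,R \right)} = 6 + \left(R + \frac{3}{4}\right) = 6 + \left(\frac{3}{4} + R\right) = \frac{27}{4} + R$)
$m{\left(-6,6 \right)} \left(70 + x{\left(6,11 \right)}\right) = \left(\frac{27}{4} + 6\right) \left(70 - 9\right) = \frac{51}{4} \cdot 61 = \frac{3111}{4}$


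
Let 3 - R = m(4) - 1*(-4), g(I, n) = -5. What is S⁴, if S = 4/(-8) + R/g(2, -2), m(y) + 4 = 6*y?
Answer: 1874161/10000 ≈ 187.42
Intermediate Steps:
m(y) = -4 + 6*y
R = -21 (R = 3 - ((-4 + 6*4) - 1*(-4)) = 3 - ((-4 + 24) + 4) = 3 - (20 + 4) = 3 - 1*24 = 3 - 24 = -21)
S = 37/10 (S = 4/(-8) - 21/(-5) = 4*(-⅛) - 21*(-⅕) = -½ + 21/5 = 37/10 ≈ 3.7000)
S⁴ = (37/10)⁴ = 1874161/10000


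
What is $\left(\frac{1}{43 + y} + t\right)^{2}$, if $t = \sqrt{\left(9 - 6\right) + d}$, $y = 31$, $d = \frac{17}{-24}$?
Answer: $\frac{75301}{32856} + \frac{\sqrt{330}}{444} \approx 2.3328$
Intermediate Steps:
$d = - \frac{17}{24}$ ($d = 17 \left(- \frac{1}{24}\right) = - \frac{17}{24} \approx -0.70833$)
$t = \frac{\sqrt{330}}{12}$ ($t = \sqrt{\left(9 - 6\right) - \frac{17}{24}} = \sqrt{3 - \frac{17}{24}} = \sqrt{\frac{55}{24}} = \frac{\sqrt{330}}{12} \approx 1.5138$)
$\left(\frac{1}{43 + y} + t\right)^{2} = \left(\frac{1}{43 + 31} + \frac{\sqrt{330}}{12}\right)^{2} = \left(\frac{1}{74} + \frac{\sqrt{330}}{12}\right)^{2}$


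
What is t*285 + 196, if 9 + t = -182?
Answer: -54239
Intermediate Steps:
t = -191 (t = -9 - 182 = -191)
t*285 + 196 = -191*285 + 196 = -54435 + 196 = -54239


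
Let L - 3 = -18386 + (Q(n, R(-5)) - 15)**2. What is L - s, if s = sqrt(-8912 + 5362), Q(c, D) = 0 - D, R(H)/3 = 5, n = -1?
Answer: -17483 - 5*I*sqrt(142) ≈ -17483.0 - 59.582*I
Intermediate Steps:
R(H) = 15 (R(H) = 3*5 = 15)
Q(c, D) = -D
s = 5*I*sqrt(142) (s = sqrt(-3550) = 5*I*sqrt(142) ≈ 59.582*I)
L = -17483 (L = 3 + (-18386 + (-1*15 - 15)**2) = 3 + (-18386 + (-15 - 15)**2) = 3 + (-18386 + (-30)**2) = 3 + (-18386 + 900) = 3 - 17486 = -17483)
L - s = -17483 - 5*I*sqrt(142)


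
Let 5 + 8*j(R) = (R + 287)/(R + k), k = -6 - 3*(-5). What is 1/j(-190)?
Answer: -724/501 ≈ -1.4451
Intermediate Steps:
k = 9 (k = -6 + 15 = 9)
j(R) = -5/8 + (287 + R)/(8*(9 + R)) (j(R) = -5/8 + ((R + 287)/(R + 9))/8 = -5/8 + ((287 + R)/(9 + R))/8 = -5/8 + (287 + R)/(8*(9 + R)))
1/j(-190) = 1/((121 - 2*(-190))/(4*(9 - 190))) = 1/((1/4)*(121 + 380)/(-181)) = 1/((1/4)*(-1/181)*501) = 1/(-501/724) = -724/501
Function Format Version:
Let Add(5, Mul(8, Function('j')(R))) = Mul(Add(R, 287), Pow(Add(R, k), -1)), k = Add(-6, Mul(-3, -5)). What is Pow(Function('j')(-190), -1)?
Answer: Rational(-724, 501) ≈ -1.4451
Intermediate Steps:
k = 9 (k = Add(-6, 15) = 9)
Function('j')(R) = Add(Rational(-5, 8), Mul(Rational(1, 8), Pow(Add(9, R), -1), Add(287, R))) (Function('j')(R) = Add(Rational(-5, 8), Mul(Rational(1, 8), Mul(Add(R, 287), Pow(Add(R, 9), -1)))) = Add(Rational(-5, 8), Mul(Rational(1, 8), Mul(Add(287, R), Pow(Add(9, R), -1)))) = Add(Rational(-5, 8), Mul(Rational(1, 8), Mul(Pow(Add(9, R), -1), Add(287, R)))) = Add(Rational(-5, 8), Mul(Rational(1, 8), Pow(Add(9, R), -1), Add(287, R))))
Pow(Function('j')(-190), -1) = Pow(Mul(Rational(1, 4), Pow(Add(9, -190), -1), Add(121, Mul(-2, -190))), -1) = Pow(Mul(Rational(1, 4), Pow(-181, -1), Add(121, 380)), -1) = Pow(Mul(Rational(1, 4), Rational(-1, 181), 501), -1) = Pow(Rational(-501, 724), -1) = Rational(-724, 501)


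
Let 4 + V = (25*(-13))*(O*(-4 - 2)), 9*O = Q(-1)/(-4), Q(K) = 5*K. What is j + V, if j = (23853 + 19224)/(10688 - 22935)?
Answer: 19348985/73482 ≈ 263.32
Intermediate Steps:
O = 5/36 (O = ((5*(-1))/(-4))/9 = (-5*(-¼))/9 = (⅑)*(5/4) = 5/36 ≈ 0.13889)
j = -43077/12247 (j = 43077/(-12247) = 43077*(-1/12247) = -43077/12247 ≈ -3.5173)
V = 1601/6 (V = -4 + (25*(-13))*(5*(-4 - 2)/36) = -4 - 1625*(-6)/36 = -4 - 325*(-⅚) = -4 + 1625/6 = 1601/6 ≈ 266.83)
j + V = -43077/12247 + 1601/6 = 19348985/73482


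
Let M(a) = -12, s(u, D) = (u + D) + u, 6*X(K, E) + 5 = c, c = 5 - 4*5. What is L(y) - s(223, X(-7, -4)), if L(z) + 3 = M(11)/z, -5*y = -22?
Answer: -14797/33 ≈ -448.39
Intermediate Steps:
c = -15 (c = 5 - 20 = -15)
X(K, E) = -10/3 (X(K, E) = -⅚ + (⅙)*(-15) = -⅚ - 5/2 = -10/3)
s(u, D) = D + 2*u (s(u, D) = (D + u) + u = D + 2*u)
y = 22/5 (y = -⅕*(-22) = 22/5 ≈ 4.4000)
L(z) = -3 - 12/z
L(y) - s(223, X(-7, -4)) = (-3 - 12/22/5) - (-10/3 + 2*223) = (-3 - 12*5/22) - (-10/3 + 446) = (-3 - 30/11) - 1*1328/3 = -63/11 - 1328/3 = -14797/33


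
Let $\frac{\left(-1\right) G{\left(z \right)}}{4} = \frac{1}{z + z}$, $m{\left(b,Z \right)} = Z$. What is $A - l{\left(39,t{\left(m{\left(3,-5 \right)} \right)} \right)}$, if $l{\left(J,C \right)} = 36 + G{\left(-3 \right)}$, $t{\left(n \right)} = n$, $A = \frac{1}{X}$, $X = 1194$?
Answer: $- \frac{14593}{398} \approx -36.666$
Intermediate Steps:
$A = \frac{1}{1194} \approx 0.00083752$
$G{\left(z \right)} = - \frac{2}{z}$ ($G{\left(z \right)} = - \frac{4}{z + z} = - \frac{4}{2 z} = - 4 \frac{1}{2 z} = - \frac{2}{z}$)
$l{\left(J,C \right)} = \frac{110}{3}$ ($l{\left(J,C \right)} = 36 - \frac{2}{-3} = 36 - - \frac{2}{3} = 36 + \frac{2}{3} = \frac{110}{3}$)
$A - l{\left(39,t{\left(m{\left(3,-5 \right)} \right)} \right)} = \frac{1}{1194} - \frac{110}{3} = - \frac{14593}{398}$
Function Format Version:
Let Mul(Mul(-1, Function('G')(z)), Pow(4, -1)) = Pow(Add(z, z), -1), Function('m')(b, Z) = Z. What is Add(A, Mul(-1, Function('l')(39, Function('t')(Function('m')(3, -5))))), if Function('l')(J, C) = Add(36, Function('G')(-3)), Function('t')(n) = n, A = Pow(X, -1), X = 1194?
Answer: Rational(-14593, 398) ≈ -36.666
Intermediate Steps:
A = Rational(1, 1194) (A = Pow(1194, -1) = Rational(1, 1194) ≈ 0.00083752)
Function('G')(z) = Mul(-2, Pow(z, -1)) (Function('G')(z) = Mul(-4, Pow(Add(z, z), -1)) = Mul(-4, Pow(Mul(2, z), -1)) = Mul(-4, Mul(Rational(1, 2), Pow(z, -1))) = Mul(-2, Pow(z, -1)))
Function('l')(J, C) = Rational(110, 3) (Function('l')(J, C) = Add(36, Mul(-2, Pow(-3, -1))) = Add(36, Mul(-2, Rational(-1, 3))) = Add(36, Rational(2, 3)) = Rational(110, 3))
Add(A, Mul(-1, Function('l')(39, Function('t')(Function('m')(3, -5))))) = Add(Rational(1, 1194), Mul(-1, Rational(110, 3))) = Add(Rational(1, 1194), Rational(-110, 3)) = Rational(-14593, 398)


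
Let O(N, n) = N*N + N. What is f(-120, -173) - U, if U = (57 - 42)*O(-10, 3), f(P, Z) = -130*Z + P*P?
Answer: 35540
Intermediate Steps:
O(N, n) = N + N**2 (O(N, n) = N**2 + N = N + N**2)
f(P, Z) = P**2 - 130*Z (f(P, Z) = -130*Z + P**2 = P**2 - 130*Z)
U = 1350 (U = (57 - 42)*(-10*(1 - 10)) = 15*(-10*(-9)) = 15*90 = 1350)
f(-120, -173) - U = ((-120)**2 - 130*(-173)) - 1*1350 = (14400 + 22490) - 1350 = 36890 - 1350 = 35540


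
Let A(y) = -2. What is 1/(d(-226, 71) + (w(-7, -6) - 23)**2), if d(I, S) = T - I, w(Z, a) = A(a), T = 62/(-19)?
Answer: 19/16107 ≈ 0.0011796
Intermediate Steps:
T = -62/19 (T = 62*(-1/19) = -62/19 ≈ -3.2632)
w(Z, a) = -2
d(I, S) = -62/19 - I
1/(d(-226, 71) + (w(-7, -6) - 23)**2) = 1/((-62/19 - 1*(-226)) + (-2 - 23)**2) = 1/((-62/19 + 226) + (-25)**2) = 1/(4232/19 + 625) = 1/(16107/19) = 19/16107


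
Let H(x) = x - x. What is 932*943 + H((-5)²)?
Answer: 878876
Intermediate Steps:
H(x) = 0
932*943 + H((-5)²) = 932*943 + 0 = 878876 + 0 = 878876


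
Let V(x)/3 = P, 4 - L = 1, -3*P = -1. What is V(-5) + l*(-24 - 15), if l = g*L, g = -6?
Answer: 703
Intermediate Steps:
P = 1/3 (P = -1/3*(-1) = 1/3 ≈ 0.33333)
L = 3 (L = 4 - 1*1 = 4 - 1 = 3)
l = -18 (l = -6*3 = -18)
V(x) = 1 (V(x) = 3*(1/3) = 1)
V(-5) + l*(-24 - 15) = 1 - 18*(-24 - 15) = 1 - 18*(-39) = 1 + 702 = 703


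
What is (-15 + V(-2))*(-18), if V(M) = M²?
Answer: 198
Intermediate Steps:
(-15 + V(-2))*(-18) = (-15 + (-2)²)*(-18) = (-15 + 4)*(-18) = -11*(-18) = 198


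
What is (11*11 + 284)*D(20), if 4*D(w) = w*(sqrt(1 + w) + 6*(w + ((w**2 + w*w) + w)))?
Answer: 10206000 + 2025*sqrt(21) ≈ 1.0215e+7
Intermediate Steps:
D(w) = w*(sqrt(1 + w) + 12*w + 12*w**2)/4 (D(w) = (w*(sqrt(1 + w) + 6*(w + ((w**2 + w*w) + w))))/4 = (w*(sqrt(1 + w) + 6*(w + ((w**2 + w**2) + w))))/4 = (w*(sqrt(1 + w) + 6*(w + (2*w**2 + w))))/4 = (w*(sqrt(1 + w) + 6*(w + (w + 2*w**2))))/4 = (w*(sqrt(1 + w) + 6*(2*w + 2*w**2)))/4 = (w*(sqrt(1 + w) + (12*w + 12*w**2)))/4 = (w*(sqrt(1 + w) + 12*w + 12*w**2))/4 = w*(sqrt(1 + w) + 12*w + 12*w**2)/4)
(11*11 + 284)*D(20) = (11*11 + 284)*((1/4)*20*(sqrt(1 + 20) + 12*20 + 12*20**2)) = (121 + 284)*((1/4)*20*(sqrt(21) + 240 + 12*400)) = 405*((1/4)*20*(sqrt(21) + 240 + 4800)) = 405*((1/4)*20*(5040 + sqrt(21))) = 405*(25200 + 5*sqrt(21)) = 10206000 + 2025*sqrt(21)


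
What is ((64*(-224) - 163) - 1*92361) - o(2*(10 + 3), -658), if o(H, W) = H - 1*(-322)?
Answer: -107208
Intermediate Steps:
o(H, W) = 322 + H (o(H, W) = H + 322 = 322 + H)
((64*(-224) - 163) - 1*92361) - o(2*(10 + 3), -658) = ((64*(-224) - 163) - 1*92361) - (322 + 2*(10 + 3)) = ((-14336 - 163) - 92361) - (322 + 2*13) = (-14499 - 92361) - (322 + 26) = -106860 - 1*348 = -106860 - 348 = -107208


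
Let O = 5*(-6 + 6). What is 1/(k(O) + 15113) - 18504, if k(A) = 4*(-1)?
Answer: -279576935/15109 ≈ -18504.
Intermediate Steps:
O = 0 (O = 5*0 = 0)
k(A) = -4
1/(k(O) + 15113) - 18504 = 1/(-4 + 15113) - 18504 = 1/15109 - 18504 = -279576935/15109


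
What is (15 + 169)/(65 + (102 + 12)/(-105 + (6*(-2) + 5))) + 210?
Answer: 762734/3583 ≈ 212.88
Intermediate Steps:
(15 + 169)/(65 + (102 + 12)/(-105 + (6*(-2) + 5))) + 210 = 184/(65 + 114/(-105 + (-12 + 5))) + 210 = 184/(65 + 114/(-105 - 7)) + 210 = 184/(65 + 114/(-112)) + 210 = 184/(65 + 114*(-1/112)) + 210 = 184/(65 - 57/56) + 210 = 184/(3583/56) + 210 = 184*(56/3583) + 210 = 10304/3583 + 210 = 762734/3583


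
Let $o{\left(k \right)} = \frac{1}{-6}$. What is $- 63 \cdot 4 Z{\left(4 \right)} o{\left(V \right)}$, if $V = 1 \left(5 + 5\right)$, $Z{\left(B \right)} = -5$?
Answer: $-210$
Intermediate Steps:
$V = 10$ ($V = 1 \cdot 10 = 10$)
$o{\left(k \right)} = - \frac{1}{6}$
$- 63 \cdot 4 Z{\left(4 \right)} o{\left(V \right)} = - 63 \cdot 4 \left(-5\right) \left(- \frac{1}{6}\right) = \left(-63\right) \left(-20\right) \left(- \frac{1}{6}\right) = 1260 \left(- \frac{1}{6}\right) = -210$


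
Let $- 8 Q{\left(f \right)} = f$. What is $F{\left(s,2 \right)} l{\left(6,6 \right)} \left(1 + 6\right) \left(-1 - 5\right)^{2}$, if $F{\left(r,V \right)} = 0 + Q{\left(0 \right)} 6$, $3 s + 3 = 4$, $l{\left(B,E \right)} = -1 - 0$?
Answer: $0$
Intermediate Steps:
$Q{\left(f \right)} = - \frac{f}{8}$
$l{\left(B,E \right)} = -1$ ($l{\left(B,E \right)} = -1 + 0 = -1$)
$s = \frac{1}{3}$ ($s = -1 + \frac{1}{3} \cdot 4 = -1 + \frac{4}{3} = \frac{1}{3} \approx 0.33333$)
$F{\left(r,V \right)} = 0$ ($F{\left(r,V \right)} = 0 + \left(- \frac{1}{8}\right) 0 \cdot 6 = 0 + 0 \cdot 6 = 0 + 0 = 0$)
$F{\left(s,2 \right)} l{\left(6,6 \right)} \left(1 + 6\right) \left(-1 - 5\right)^{2} = 0 \left(- (1 + 6)\right) \left(-1 - 5\right)^{2} = 0 \left(\left(-1\right) 7\right) \left(-6\right)^{2} = 0 \left(-7\right) 36 = 0 \cdot 36 = 0$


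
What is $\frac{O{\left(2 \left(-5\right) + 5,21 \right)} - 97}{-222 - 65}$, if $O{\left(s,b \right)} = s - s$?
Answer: $\frac{97}{287} \approx 0.33798$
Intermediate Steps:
$O{\left(s,b \right)} = 0$
$\frac{O{\left(2 \left(-5\right) + 5,21 \right)} - 97}{-222 - 65} = \frac{0 - 97}{-222 - 65} = - \frac{97}{-287} = \left(-97\right) \left(- \frac{1}{287}\right) = \frac{97}{287}$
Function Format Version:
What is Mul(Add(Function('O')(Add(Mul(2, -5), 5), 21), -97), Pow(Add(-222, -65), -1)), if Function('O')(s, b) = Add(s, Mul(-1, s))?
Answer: Rational(97, 287) ≈ 0.33798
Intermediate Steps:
Function('O')(s, b) = 0
Mul(Add(Function('O')(Add(Mul(2, -5), 5), 21), -97), Pow(Add(-222, -65), -1)) = Mul(Add(0, -97), Pow(Add(-222, -65), -1)) = Mul(-97, Pow(-287, -1)) = Mul(-97, Rational(-1, 287)) = Rational(97, 287)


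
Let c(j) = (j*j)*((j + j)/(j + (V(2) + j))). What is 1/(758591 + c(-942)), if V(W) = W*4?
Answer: 469/773727623 ≈ 6.0616e-7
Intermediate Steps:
V(W) = 4*W
c(j) = 2*j³/(8 + 2*j) (c(j) = (j*j)*((j + j)/(j + (4*2 + j))) = j²*((2*j)/(j + (8 + j))) = j²*((2*j)/(8 + 2*j)) = j²*(2*j/(8 + 2*j)) = 2*j³/(8 + 2*j))
1/(758591 + c(-942)) = 1/(758591 + (-942)³/(4 - 942)) = 1/(758591 - 835896888/(-938)) = 1/(758591 - 835896888*(-1/938)) = 1/(758591 + 417948444/469) = 1/(773727623/469) = 469/773727623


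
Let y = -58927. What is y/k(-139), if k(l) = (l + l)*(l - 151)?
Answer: -58927/80620 ≈ -0.73092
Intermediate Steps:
k(l) = 2*l*(-151 + l) (k(l) = (2*l)*(-151 + l) = 2*l*(-151 + l))
y/k(-139) = -58927*(-1/(278*(-151 - 139))) = -58927/(2*(-139)*(-290)) = -58927/80620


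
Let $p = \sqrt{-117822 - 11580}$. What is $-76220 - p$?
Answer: $-76220 - 3 i \sqrt{14378} \approx -76220.0 - 359.73 i$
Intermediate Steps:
$p = 3 i \sqrt{14378}$ ($p = \sqrt{-129402} = 3 i \sqrt{14378} \approx 359.73 i$)
$-76220 - p = -76220 - 3 i \sqrt{14378}$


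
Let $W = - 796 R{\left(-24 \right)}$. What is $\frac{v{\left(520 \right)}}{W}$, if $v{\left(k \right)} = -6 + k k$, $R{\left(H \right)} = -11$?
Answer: $\frac{135197}{4378} \approx 30.881$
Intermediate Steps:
$v{\left(k \right)} = -6 + k^{2}$
$W = 8756$ ($W = \left(-796\right) \left(-11\right) = 8756$)
$\frac{v{\left(520 \right)}}{W} = \frac{-6 + 520^{2}}{8756} = \left(-6 + 270400\right) \frac{1}{8756} = 270394 \cdot \frac{1}{8756} = \frac{135197}{4378}$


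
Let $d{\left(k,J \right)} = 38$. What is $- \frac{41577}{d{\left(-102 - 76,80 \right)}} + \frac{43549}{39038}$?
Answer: $- \frac{405357016}{370861} \approx -1093.0$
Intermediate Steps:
$- \frac{41577}{d{\left(-102 - 76,80 \right)}} + \frac{43549}{39038} = - \frac{41577}{38} + \frac{43549}{39038} = - \frac{405357016}{370861}$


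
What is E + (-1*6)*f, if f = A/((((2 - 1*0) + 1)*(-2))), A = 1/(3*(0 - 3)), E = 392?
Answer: 3527/9 ≈ 391.89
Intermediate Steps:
A = -⅑ (A = 1/(3*(-3)) = 1/(-9) = -⅑ ≈ -0.11111)
f = 1/54 (f = -(-1/(2*((2 - 1*0) + 1)))/9 = -(-1/(2*((2 + 0) + 1)))/9 = -(-1/(2*(2 + 1)))/9 = -1/(9*(3*(-2))) = -⅑/(-6) = -⅑*(-⅙) = 1/54 ≈ 0.018519)
E + (-1*6)*f = 392 - 1*6*(1/54) = 392 - 6*1/54 = 392 - ⅑ = 3527/9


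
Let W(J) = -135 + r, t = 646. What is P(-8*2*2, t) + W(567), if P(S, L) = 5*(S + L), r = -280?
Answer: 2655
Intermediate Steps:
P(S, L) = 5*L + 5*S (P(S, L) = 5*(L + S) = 5*L + 5*S)
W(J) = -415 (W(J) = -135 - 280 = -415)
P(-8*2*2, t) + W(567) = (5*646 + 5*(-8*2*2)) - 415 = (3230 + 5*(-16*2)) - 415 = (3230 + 5*(-32)) - 415 = (3230 - 160) - 415 = 3070 - 415 = 2655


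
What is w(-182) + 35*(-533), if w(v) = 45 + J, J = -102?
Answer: -18712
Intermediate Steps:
w(v) = -57 (w(v) = 45 - 102 = -57)
w(-182) + 35*(-533) = -57 + 35*(-533) = -57 - 18655 = -18712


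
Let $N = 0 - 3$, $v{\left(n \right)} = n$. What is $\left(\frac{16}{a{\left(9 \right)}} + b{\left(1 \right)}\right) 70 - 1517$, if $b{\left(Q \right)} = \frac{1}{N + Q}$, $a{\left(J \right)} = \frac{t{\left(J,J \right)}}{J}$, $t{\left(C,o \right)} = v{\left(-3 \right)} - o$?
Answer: $-2392$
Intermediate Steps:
$N = -3$ ($N = 0 - 3 = -3$)
$t{\left(C,o \right)} = -3 - o$
$a{\left(J \right)} = \frac{-3 - J}{J}$
$b{\left(Q \right)} = \frac{1}{-3 + Q}$
$\left(\frac{16}{a{\left(9 \right)}} + b{\left(1 \right)}\right) 70 - 1517 = \left(\frac{16}{\frac{1}{9} \left(-3 - 9\right)} + \frac{1}{-3 + 1}\right) 70 - 1517 = \left(\frac{16}{\frac{1}{9} \left(-3 - 9\right)} + \frac{1}{-2}\right) 70 - 1517 = \left(\frac{16}{\frac{1}{9} \left(-12\right)} - \frac{1}{2}\right) 70 - 1517 = \left(\frac{16}{- \frac{4}{3}} - \frac{1}{2}\right) 70 - 1517 = \left(16 \left(- \frac{3}{4}\right) - \frac{1}{2}\right) 70 - 1517 = \left(-12 - \frac{1}{2}\right) 70 - 1517 = \left(- \frac{25}{2}\right) 70 - 1517 = -875 - 1517 = -2392$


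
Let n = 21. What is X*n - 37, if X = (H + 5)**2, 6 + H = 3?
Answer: 47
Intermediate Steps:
H = -3 (H = -6 + 3 = -3)
X = 4 (X = (-3 + 5)**2 = 2**2 = 4)
X*n - 37 = 4*21 - 37 = 84 - 37 = 47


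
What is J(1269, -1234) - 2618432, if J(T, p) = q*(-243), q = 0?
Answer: -2618432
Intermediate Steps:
J(T, p) = 0 (J(T, p) = 0*(-243) = 0)
J(1269, -1234) - 2618432 = 0 - 2618432 = -2618432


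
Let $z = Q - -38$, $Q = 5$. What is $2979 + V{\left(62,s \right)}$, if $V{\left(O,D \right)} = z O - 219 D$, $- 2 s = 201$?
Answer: $\frac{55309}{2} \approx 27655.0$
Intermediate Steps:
$z = 43$ ($z = 5 - -38 = 5 + 38 = 43$)
$s = - \frac{201}{2}$ ($s = \left(- \frac{1}{2}\right) 201 = - \frac{201}{2} \approx -100.5$)
$V{\left(O,D \right)} = - 219 D + 43 O$ ($V{\left(O,D \right)} = 43 O - 219 D = - 219 D + 43 O$)
$2979 + V{\left(62,s \right)} = 2979 + \left(\left(-219\right) \left(- \frac{201}{2}\right) + 43 \cdot 62\right) = 2979 + \left(\frac{44019}{2} + 2666\right) = 2979 + \frac{49351}{2} = \frac{55309}{2}$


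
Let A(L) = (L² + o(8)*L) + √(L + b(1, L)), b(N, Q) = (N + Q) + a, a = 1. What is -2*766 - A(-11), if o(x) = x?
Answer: -1565 - 2*I*√5 ≈ -1565.0 - 4.4721*I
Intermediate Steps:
b(N, Q) = 1 + N + Q (b(N, Q) = (N + Q) + 1 = 1 + N + Q)
A(L) = L² + √(2 + 2*L) + 8*L (A(L) = (L² + 8*L) + √(L + (1 + 1 + L)) = (L² + 8*L) + √(L + (2 + L)) = (L² + 8*L) + √(2 + 2*L) = L² + √(2 + 2*L) + 8*L)
-2*766 - A(-11) = -2*766 - ((-11)² + √(2 + 2*(-11)) + 8*(-11)) = -1532 - (121 + √(2 - 22) - 88) = -1532 - (121 + √(-20) - 88) = -1532 - (121 + 2*I*√5 - 88) = -1532 - (33 + 2*I*√5) = -1532 + (-33 - 2*I*√5) = -1565 - 2*I*√5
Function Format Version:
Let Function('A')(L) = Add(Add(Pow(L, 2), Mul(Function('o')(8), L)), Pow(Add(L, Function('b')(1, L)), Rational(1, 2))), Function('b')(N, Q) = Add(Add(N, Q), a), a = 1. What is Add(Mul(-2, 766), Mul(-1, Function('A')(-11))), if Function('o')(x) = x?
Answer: Add(-1565, Mul(-2, I, Pow(5, Rational(1, 2)))) ≈ Add(-1565.0, Mul(-4.4721, I))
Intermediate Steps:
Function('b')(N, Q) = Add(1, N, Q) (Function('b')(N, Q) = Add(Add(N, Q), 1) = Add(1, N, Q))
Function('A')(L) = Add(Pow(L, 2), Pow(Add(2, Mul(2, L)), Rational(1, 2)), Mul(8, L)) (Function('A')(L) = Add(Add(Pow(L, 2), Mul(8, L)), Pow(Add(L, Add(1, 1, L)), Rational(1, 2))) = Add(Add(Pow(L, 2), Mul(8, L)), Pow(Add(L, Add(2, L)), Rational(1, 2))) = Add(Add(Pow(L, 2), Mul(8, L)), Pow(Add(2, Mul(2, L)), Rational(1, 2))) = Add(Pow(L, 2), Pow(Add(2, Mul(2, L)), Rational(1, 2)), Mul(8, L)))
Add(Mul(-2, 766), Mul(-1, Function('A')(-11))) = Add(Mul(-2, 766), Mul(-1, Add(Pow(-11, 2), Pow(Add(2, Mul(2, -11)), Rational(1, 2)), Mul(8, -11)))) = Add(-1532, Mul(-1, Add(121, Pow(Add(2, -22), Rational(1, 2)), -88))) = Add(-1532, Mul(-1, Add(121, Pow(-20, Rational(1, 2)), -88))) = Add(-1532, Mul(-1, Add(121, Mul(2, I, Pow(5, Rational(1, 2))), -88))) = Add(-1532, Mul(-1, Add(33, Mul(2, I, Pow(5, Rational(1, 2)))))) = Add(-1532, Add(-33, Mul(-2, I, Pow(5, Rational(1, 2))))) = Add(-1565, Mul(-2, I, Pow(5, Rational(1, 2))))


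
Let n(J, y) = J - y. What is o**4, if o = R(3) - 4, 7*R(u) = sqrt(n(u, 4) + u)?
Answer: (28 - sqrt(2))**4/2401 ≈ 208.07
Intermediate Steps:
R(u) = sqrt(-4 + 2*u)/7 (R(u) = sqrt((u - 1*4) + u)/7 = sqrt((u - 4) + u)/7 = sqrt((-4 + u) + u)/7 = sqrt(-4 + 2*u)/7)
o = -4 + sqrt(2)/7 (o = sqrt(-4 + 2*3)/7 - 4 = sqrt(-4 + 6)/7 - 4 = sqrt(2)/7 - 4 = -4 + sqrt(2)/7 ≈ -3.7980)
o**4 = (-4 + sqrt(2)/7)**4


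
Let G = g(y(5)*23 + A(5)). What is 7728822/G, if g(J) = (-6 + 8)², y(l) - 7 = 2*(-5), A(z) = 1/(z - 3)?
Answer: 3864411/2 ≈ 1.9322e+6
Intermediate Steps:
A(z) = 1/(-3 + z)
y(l) = -3 (y(l) = 7 + 2*(-5) = 7 - 10 = -3)
g(J) = 4 (g(J) = 2² = 4)
G = 4
7728822/G = 7728822/4 = 7728822*(¼) = 3864411/2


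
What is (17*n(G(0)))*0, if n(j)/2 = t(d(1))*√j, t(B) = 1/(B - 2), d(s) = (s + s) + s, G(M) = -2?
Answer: 0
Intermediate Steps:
d(s) = 3*s (d(s) = 2*s + s = 3*s)
t(B) = 1/(-2 + B)
n(j) = 2*√j (n(j) = 2*(√j/(-2 + 3*1)) = 2*(√j/(-2 + 3)) = 2*(√j/1) = 2*(1*√j) = 2*√j)
(17*n(G(0)))*0 = (17*(2*√(-2)))*0 = (17*(2*(I*√2)))*0 = (17*(2*I*√2))*0 = (34*I*√2)*0 = 0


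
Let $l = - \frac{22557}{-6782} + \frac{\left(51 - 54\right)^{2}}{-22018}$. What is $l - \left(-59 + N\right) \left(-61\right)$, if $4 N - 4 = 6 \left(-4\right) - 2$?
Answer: $- \frac{293513423517}{74663038} \approx -3931.2$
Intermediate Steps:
$N = - \frac{11}{2}$ ($N = 1 + \frac{6 \left(-4\right) - 2}{4} = 1 + \frac{-24 - 2}{4} = 1 + \frac{1}{4} \left(-26\right) = 1 - \frac{13}{2} = - \frac{11}{2} \approx -5.5$)
$l = \frac{124149747}{37331519}$ ($l = \left(-22557\right) \left(- \frac{1}{6782}\right) + \left(-3\right)^{2} \left(- \frac{1}{22018}\right) = \frac{22557}{6782} + 9 \left(- \frac{1}{22018}\right) = \frac{22557}{6782} - \frac{9}{22018} = \frac{124149747}{37331519} \approx 3.3256$)
$l - \left(-59 + N\right) \left(-61\right) = \frac{124149747}{37331519} - \left(-59 - \frac{11}{2}\right) \left(-61\right) = \frac{124149747}{37331519} - \left(- \frac{129}{2}\right) \left(-61\right) = \frac{124149747}{37331519} - \frac{7869}{2} = - \frac{293513423517}{74663038}$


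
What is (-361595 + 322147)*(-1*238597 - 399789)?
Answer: 25183050928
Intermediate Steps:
(-361595 + 322147)*(-1*238597 - 399789) = -39448*(-238597 - 399789) = -39448*(-638386) = 25183050928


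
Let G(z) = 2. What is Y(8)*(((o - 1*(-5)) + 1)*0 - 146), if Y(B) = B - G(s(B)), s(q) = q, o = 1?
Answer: -876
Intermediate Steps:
Y(B) = -2 + B (Y(B) = B - 1*2 = B - 2 = -2 + B)
Y(8)*(((o - 1*(-5)) + 1)*0 - 146) = (-2 + 8)*(((1 - 1*(-5)) + 1)*0 - 146) = 6*(((1 + 5) + 1)*0 - 146) = 6*((6 + 1)*0 - 146) = 6*(7*0 - 146) = 6*(0 - 146) = 6*(-146) = -876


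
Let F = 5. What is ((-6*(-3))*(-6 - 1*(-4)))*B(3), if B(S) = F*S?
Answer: -540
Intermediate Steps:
B(S) = 5*S
((-6*(-3))*(-6 - 1*(-4)))*B(3) = ((-6*(-3))*(-6 - 1*(-4)))*(5*3) = (18*(-6 + 4))*15 = (18*(-2))*15 = -36*15 = -540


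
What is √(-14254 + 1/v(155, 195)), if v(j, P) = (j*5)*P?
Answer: I*√13021750602705/30225 ≈ 119.39*I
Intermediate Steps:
v(j, P) = 5*P*j (v(j, P) = (5*j)*P = 5*P*j)
√(-14254 + 1/v(155, 195)) = √(-14254 + 1/(5*195*155)) = √(-14254 + 1/151125) = √(-2154135749/151125) = I*√13021750602705/30225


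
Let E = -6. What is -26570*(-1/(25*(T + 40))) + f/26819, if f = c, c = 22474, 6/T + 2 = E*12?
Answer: 5439068632/198058315 ≈ 27.462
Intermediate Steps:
T = -3/37 (T = 6/(-2 - 6*12) = 6/(-2 - 72) = 6/(-74) = 6*(-1/74) = -3/37 ≈ -0.081081)
f = 22474
-26570*(-1/(25*(T + 40))) + f/26819 = -26570*(-1/(25*(-3/37 + 40))) + 22474/26819 = -26570/((-25*1477/37)) + 22474*(1/26819) = -26570/(-36925/37) + 22474/26819 = -26570*(-37/36925) + 22474/26819 = 196618/7385 + 22474/26819 = 5439068632/198058315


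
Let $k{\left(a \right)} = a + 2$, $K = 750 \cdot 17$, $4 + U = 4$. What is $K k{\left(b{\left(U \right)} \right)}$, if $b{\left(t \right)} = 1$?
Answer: $38250$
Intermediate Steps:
$U = 0$ ($U = -4 + 4 = 0$)
$K = 12750$
$k{\left(a \right)} = 2 + a$
$K k{\left(b{\left(U \right)} \right)} = 12750 \left(2 + 1\right) = 12750 \cdot 3 = 38250$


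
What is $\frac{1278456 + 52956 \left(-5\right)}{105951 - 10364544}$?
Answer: $- \frac{337892}{3419531} \approx -0.098812$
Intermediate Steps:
$\frac{1278456 + 52956 \left(-5\right)}{105951 - 10364544} = \frac{1278456 - 264780}{105951 - 10364544} = \frac{1013676}{-10258593} = 1013676 \left(- \frac{1}{10258593}\right) = - \frac{337892}{3419531}$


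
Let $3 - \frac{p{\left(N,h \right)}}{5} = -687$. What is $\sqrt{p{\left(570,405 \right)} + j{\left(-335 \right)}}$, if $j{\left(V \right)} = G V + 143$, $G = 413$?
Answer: $i \sqrt{134762} \approx 367.1 i$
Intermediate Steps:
$j{\left(V \right)} = 143 + 413 V$ ($j{\left(V \right)} = 413 V + 143 = 143 + 413 V$)
$p{\left(N,h \right)} = 3450$ ($p{\left(N,h \right)} = 15 - -3435 = 15 + 3435 = 3450$)
$\sqrt{p{\left(570,405 \right)} + j{\left(-335 \right)}} = \sqrt{3450 + \left(143 + 413 \left(-335\right)\right)} = \sqrt{3450 + \left(143 - 138355\right)} = \sqrt{3450 - 138212} = \sqrt{-134762} = i \sqrt{134762}$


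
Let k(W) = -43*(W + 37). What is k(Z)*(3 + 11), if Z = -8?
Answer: -17458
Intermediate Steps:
k(W) = -1591 - 43*W (k(W) = -43*(37 + W) = -1591 - 43*W)
k(Z)*(3 + 11) = (-1591 - 43*(-8))*(3 + 11) = (-1591 + 344)*14 = -1247*14 = -17458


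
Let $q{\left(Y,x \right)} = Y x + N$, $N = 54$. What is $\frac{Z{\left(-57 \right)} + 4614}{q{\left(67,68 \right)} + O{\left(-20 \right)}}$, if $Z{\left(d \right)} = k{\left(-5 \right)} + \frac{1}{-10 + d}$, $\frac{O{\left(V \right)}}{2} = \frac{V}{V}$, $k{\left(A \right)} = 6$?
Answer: $\frac{309539}{309004} \approx 1.0017$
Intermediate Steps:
$q{\left(Y,x \right)} = 54 + Y x$ ($q{\left(Y,x \right)} = Y x + 54 = 54 + Y x$)
$O{\left(V \right)} = 2$ ($O{\left(V \right)} = 2 \frac{V}{V} = 2 \cdot 1 = 2$)
$Z{\left(d \right)} = 6 + \frac{1}{-10 + d}$
$\frac{Z{\left(-57 \right)} + 4614}{q{\left(67,68 \right)} + O{\left(-20 \right)}} = \frac{\frac{-59 + 6 \left(-57\right)}{-10 - 57} + 4614}{\left(54 + 67 \cdot 68\right) + 2} = \frac{\frac{-59 - 342}{-67} + 4614}{\left(54 + 4556\right) + 2} = \frac{\left(- \frac{1}{67}\right) \left(-401\right) + 4614}{4610 + 2} = \frac{\frac{401}{67} + 4614}{4612} = \frac{309539}{67} \cdot \frac{1}{4612} = \frac{309539}{309004}$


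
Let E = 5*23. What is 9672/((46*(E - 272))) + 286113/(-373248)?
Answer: -946060457/449266176 ≈ -2.1058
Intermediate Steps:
E = 115
9672/((46*(E - 272))) + 286113/(-373248) = 9672/((46*(115 - 272))) + 286113/(-373248) = 9672/((46*(-157))) + 286113*(-1/373248) = 9672/(-7222) - 95371/124416 = 9672*(-1/7222) - 95371/124416 = -4836/3611 - 95371/124416 = -946060457/449266176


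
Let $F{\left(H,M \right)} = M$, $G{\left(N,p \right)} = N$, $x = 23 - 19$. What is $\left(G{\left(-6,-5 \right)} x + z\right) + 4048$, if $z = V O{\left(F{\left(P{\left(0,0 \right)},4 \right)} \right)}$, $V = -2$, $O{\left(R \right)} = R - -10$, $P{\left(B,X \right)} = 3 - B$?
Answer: $3996$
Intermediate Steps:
$x = 4$
$O{\left(R \right)} = 10 + R$ ($O{\left(R \right)} = R + 10 = 10 + R$)
$z = -28$ ($z = - 2 \left(10 + 4\right) = \left(-2\right) 14 = -28$)
$\left(G{\left(-6,-5 \right)} x + z\right) + 4048 = \left(\left(-6\right) 4 - 28\right) + 4048 = \left(-24 - 28\right) + 4048 = -52 + 4048 = 3996$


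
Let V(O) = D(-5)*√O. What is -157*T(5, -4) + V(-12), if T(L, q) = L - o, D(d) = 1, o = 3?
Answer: -314 + 2*I*√3 ≈ -314.0 + 3.4641*I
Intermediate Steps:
V(O) = √O (V(O) = 1*√O = √O)
T(L, q) = -3 + L (T(L, q) = L - 1*3 = L - 3 = -3 + L)
-157*T(5, -4) + V(-12) = -157*(-3 + 5) + √(-12) = -157*2 + 2*I*√3 = -314 + 2*I*√3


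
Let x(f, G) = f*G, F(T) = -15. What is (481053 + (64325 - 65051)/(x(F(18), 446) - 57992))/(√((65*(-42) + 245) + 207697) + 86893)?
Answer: 1351858305240348/244180637772817 - 217808296104*√1047/244180637772817 ≈ 5.5074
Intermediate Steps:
x(f, G) = G*f
(481053 + (64325 - 65051)/(x(F(18), 446) - 57992))/(√((65*(-42) + 245) + 207697) + 86893) = (481053 + (64325 - 65051)/(446*(-15) - 57992))/(√((65*(-42) + 245) + 207697) + 86893) = (481053 - 726/(-6690 - 57992))/(√((-2730 + 245) + 207697) + 86893) = (481053 - 726/(-64682))/(√(-2485 + 207697) + 86893) = (481053 - 726*(-1/64682))/(√205212 + 86893) = (481053 + 363/32341)/(14*√1047 + 86893) = 15557735436/(32341*(86893 + 14*√1047))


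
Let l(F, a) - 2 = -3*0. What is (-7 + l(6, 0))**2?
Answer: 25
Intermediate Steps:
l(F, a) = 2 (l(F, a) = 2 - 3*0 = 2 + 0 = 2)
(-7 + l(6, 0))**2 = (-7 + 2)**2 = (-5)**2 = 25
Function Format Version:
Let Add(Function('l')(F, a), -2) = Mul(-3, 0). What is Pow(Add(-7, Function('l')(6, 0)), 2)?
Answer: 25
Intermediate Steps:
Function('l')(F, a) = 2 (Function('l')(F, a) = Add(2, Mul(-3, 0)) = Add(2, 0) = 2)
Pow(Add(-7, Function('l')(6, 0)), 2) = Pow(Add(-7, 2), 2) = Pow(-5, 2) = 25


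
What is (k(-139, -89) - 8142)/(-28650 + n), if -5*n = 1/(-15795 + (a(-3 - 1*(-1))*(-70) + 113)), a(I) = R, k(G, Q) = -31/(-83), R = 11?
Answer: 55587606300/195610166917 ≈ 0.28418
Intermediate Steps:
k(G, Q) = 31/83 (k(G, Q) = -31*(-1/83) = 31/83)
a(I) = 11
n = 1/82260 (n = -1/(5*(-15795 + (11*(-70) + 113))) = -1/(5*(-15795 + (-770 + 113))) = -1/(5*(-15795 - 657)) = -1/5/(-16452) = -1/5*(-1/16452) = 1/82260 ≈ 1.2157e-5)
(k(-139, -89) - 8142)/(-28650 + n) = (31/83 - 8142)/(-28650 + 1/82260) = -675755/(83*(-2356748999/82260)) = -675755/83*(-82260/2356748999) = 55587606300/195610166917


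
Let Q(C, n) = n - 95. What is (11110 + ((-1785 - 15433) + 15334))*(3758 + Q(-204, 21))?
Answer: 33988584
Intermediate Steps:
Q(C, n) = -95 + n
(11110 + ((-1785 - 15433) + 15334))*(3758 + Q(-204, 21)) = (11110 + ((-1785 - 15433) + 15334))*(3758 + (-95 + 21)) = (11110 + (-17218 + 15334))*(3758 - 74) = (11110 - 1884)*3684 = 9226*3684 = 33988584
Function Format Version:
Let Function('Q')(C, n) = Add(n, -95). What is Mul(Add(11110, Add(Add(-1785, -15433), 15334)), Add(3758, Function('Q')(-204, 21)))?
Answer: 33988584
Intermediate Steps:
Function('Q')(C, n) = Add(-95, n)
Mul(Add(11110, Add(Add(-1785, -15433), 15334)), Add(3758, Function('Q')(-204, 21))) = Mul(Add(11110, Add(Add(-1785, -15433), 15334)), Add(3758, Add(-95, 21))) = Mul(Add(11110, Add(-17218, 15334)), Add(3758, -74)) = Mul(Add(11110, -1884), 3684) = Mul(9226, 3684) = 33988584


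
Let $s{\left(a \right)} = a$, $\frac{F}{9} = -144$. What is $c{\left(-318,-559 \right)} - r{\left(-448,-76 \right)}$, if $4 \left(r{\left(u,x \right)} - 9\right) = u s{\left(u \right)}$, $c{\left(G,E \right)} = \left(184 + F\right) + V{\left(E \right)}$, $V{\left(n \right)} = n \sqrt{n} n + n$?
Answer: $-51856 + 312481 i \sqrt{559} \approx -51856.0 + 7.388 \cdot 10^{6} i$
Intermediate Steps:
$F = -1296$ ($F = 9 \left(-144\right) = -1296$)
$V{\left(n \right)} = n + n^{\frac{5}{2}}$ ($V{\left(n \right)} = n^{\frac{3}{2}} n + n = n^{\frac{5}{2}} + n = n + n^{\frac{5}{2}}$)
$c{\left(G,E \right)} = -1112 + E + E^{\frac{5}{2}}$ ($c{\left(G,E \right)} = \left(184 - 1296\right) + \left(E + E^{\frac{5}{2}}\right) = -1112 + \left(E + E^{\frac{5}{2}}\right) = -1112 + E + E^{\frac{5}{2}}$)
$r{\left(u,x \right)} = 9 + \frac{u^{2}}{4}$ ($r{\left(u,x \right)} = 9 + \frac{u u}{4} = 9 + \frac{u^{2}}{4}$)
$c{\left(-318,-559 \right)} - r{\left(-448,-76 \right)} = \left(-1112 - 559 + \left(-559\right)^{\frac{5}{2}}\right) - \left(9 + \frac{\left(-448\right)^{2}}{4}\right) = \left(-1112 - 559 + 312481 i \sqrt{559}\right) - \left(9 + \frac{1}{4} \cdot 200704\right) = \left(-1671 + 312481 i \sqrt{559}\right) - \left(9 + 50176\right) = \left(-1671 + 312481 i \sqrt{559}\right) - 50185 = -51856 + 312481 i \sqrt{559}$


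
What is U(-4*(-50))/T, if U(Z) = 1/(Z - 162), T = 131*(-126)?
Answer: -1/627228 ≈ -1.5943e-6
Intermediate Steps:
T = -16506
U(Z) = 1/(-162 + Z)
U(-4*(-50))/T = 1/(-162 - 4*(-50)*(-16506)) = -1/16506/(-162 + 200) = -1/16506/38 = (1/38)*(-1/16506) = -1/627228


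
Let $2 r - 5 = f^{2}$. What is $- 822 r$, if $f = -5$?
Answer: $-12330$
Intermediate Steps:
$r = 15$ ($r = \frac{5}{2} + \frac{\left(-5\right)^{2}}{2} = \frac{5}{2} + \frac{1}{2} \cdot 25 = \frac{5}{2} + \frac{25}{2} = 15$)
$- 822 r = \left(-822\right) 15 = -12330$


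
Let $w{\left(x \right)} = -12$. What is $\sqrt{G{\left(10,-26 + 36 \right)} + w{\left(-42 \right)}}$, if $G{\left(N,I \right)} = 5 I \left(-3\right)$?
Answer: $9 i \sqrt{2} \approx 12.728 i$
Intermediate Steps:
$G{\left(N,I \right)} = - 15 I$
$\sqrt{G{\left(10,-26 + 36 \right)} + w{\left(-42 \right)}} = \sqrt{- 15 \left(-26 + 36\right) - 12} = \sqrt{\left(-15\right) 10 - 12} = \sqrt{-150 - 12} = \sqrt{-162} = 9 i \sqrt{2}$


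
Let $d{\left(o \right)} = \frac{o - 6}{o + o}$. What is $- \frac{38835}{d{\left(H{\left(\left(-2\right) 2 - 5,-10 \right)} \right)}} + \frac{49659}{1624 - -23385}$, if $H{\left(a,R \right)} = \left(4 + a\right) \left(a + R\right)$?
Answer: $- \frac{2073350991}{25009} \approx -82904.0$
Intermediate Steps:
$H{\left(a,R \right)} = \left(4 + a\right) \left(R + a\right)$
$d{\left(o \right)} = \frac{-6 + o}{2 o}$
$- \frac{38835}{d{\left(H{\left(\left(-2\right) 2 - 5,-10 \right)} \right)}} + \frac{49659}{1624 - -23385} = - \frac{38835}{\frac{1}{2} \frac{1}{\left(\left(-2\right) 2 - 5\right)^{2} + 4 \left(-10\right) + 4 \left(\left(-2\right) 2 - 5\right) - 10 \left(\left(-2\right) 2 - 5\right)} \left(-6 + \left(\left(\left(-2\right) 2 - 5\right)^{2} + 4 \left(-10\right) + 4 \left(\left(-2\right) 2 - 5\right) - 10 \left(\left(-2\right) 2 - 5\right)\right)\right)} + \frac{49659}{1624 - -23385} = - \frac{38835}{\frac{1}{2} \frac{1}{\left(-4 - 5\right)^{2} - 40 + 4 \left(-4 - 5\right) - 10 \left(-4 - 5\right)} \left(-6 + \left(\left(-4 - 5\right)^{2} - 40 + 4 \left(-4 - 5\right) - 10 \left(-4 - 5\right)\right)\right)} + \frac{49659}{1624 + 23385} = - \frac{38835}{\frac{1}{2} \frac{1}{\left(-9\right)^{2} - 40 + 4 \left(-9\right) - -90} \left(-6 + \left(\left(-9\right)^{2} - 40 + 4 \left(-9\right) - -90\right)\right)} + \frac{49659}{25009} = - \frac{38835}{\frac{1}{2} \frac{1}{81 - 40 - 36 + 90} \left(-6 + \left(81 - 40 - 36 + 90\right)\right)} + 49659 \cdot \frac{1}{25009} = - \frac{38835}{\frac{1}{2} \cdot \frac{1}{95} \left(-6 + 95\right)} + \frac{49659}{25009} = - \frac{38835}{\frac{1}{2} \cdot \frac{1}{95} \cdot 89} + \frac{49659}{25009} = - \frac{38835}{\frac{89}{190}} + \frac{49659}{25009} = \left(-38835\right) \frac{190}{89} + \frac{49659}{25009} = - \frac{7378650}{89} + \frac{49659}{25009} = - \frac{2073350991}{25009}$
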